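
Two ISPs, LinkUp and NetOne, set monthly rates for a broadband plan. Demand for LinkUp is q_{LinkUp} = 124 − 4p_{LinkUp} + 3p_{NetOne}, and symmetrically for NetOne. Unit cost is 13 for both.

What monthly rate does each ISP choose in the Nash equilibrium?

LinkUp's profit: π = (p_{LinkUp} − 13)(124 − 4p_{LinkUp} + 3p_{NetOne}).
∂π/∂p_{LinkUp} = 176 − 8p_{LinkUp} + 3p_{NetOne} = 0 ⇒ p_{LinkUp} = 22 + 0.375p_{NetOne}.
Setting p_{LinkUp} = p_{NetOne} in the reaction function: p_{LinkUp} = 22 + 0.375p_{LinkUp}, so p_{LinkUp} = 22 / 0.625 = 35.2.

35.2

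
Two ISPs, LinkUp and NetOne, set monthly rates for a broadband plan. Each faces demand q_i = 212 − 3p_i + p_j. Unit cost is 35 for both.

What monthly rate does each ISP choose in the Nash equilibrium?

63.4

LinkUp's profit: π = (p_{LinkUp} − 35)(212 − 3p_{LinkUp} + p_{NetOne}).
∂π/∂p_{LinkUp} = 317 − 6p_{LinkUp} + p_{NetOne} = 0 ⇒ p_{LinkUp} = 317/6 + (1/6)p_{NetOne}.
Setting p_{LinkUp} = p_{NetOne} in the reaction function: p_{LinkUp} = 317/6 + (1/6)p_{LinkUp}, so p_{LinkUp} = (317/6) / (5/6) = 63.4.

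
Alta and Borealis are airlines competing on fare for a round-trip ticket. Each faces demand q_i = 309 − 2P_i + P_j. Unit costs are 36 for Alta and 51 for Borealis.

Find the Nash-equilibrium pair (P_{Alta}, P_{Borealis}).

129, 135

Alta's profit: π = (P_{Alta} − 36)(309 − 2P_{Alta} + P_{Borealis}).
∂π/∂P_{Alta} = 381 − 4P_{Alta} + P_{Borealis} = 0 ⇒ P_{Alta} = 95.25 + 0.25P_{Borealis}.
Similarly P_{Borealis} = 102.75 + 0.25P_{Alta}.
Substituting the second reaction function into the first: P_{Alta} = 95.25 + 0.25(102.75 + 0.25P_{Alta}), which gives 0.9375P_{Alta} = 120.9375 ⇒ P_{Alta} = 129.
Then P_{Borealis} = 102.75 + 0.25·129 = 135.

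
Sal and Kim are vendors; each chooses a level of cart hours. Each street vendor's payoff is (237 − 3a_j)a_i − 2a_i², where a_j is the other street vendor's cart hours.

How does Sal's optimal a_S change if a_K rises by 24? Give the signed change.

-18

Sal's payoff is (237 − 3a_K)a_S − 2a_S².
∂π/∂a_S = 237 − 3a_K − 4a_S = 0, so a_S = 59.25 − 0.75a_K.
The reaction-function slope is −0.75, so a 24-unit rise in a_K moves a_S by −0.75 × 24 = −18. Sal's best response falls — the actions are strategic substitutes.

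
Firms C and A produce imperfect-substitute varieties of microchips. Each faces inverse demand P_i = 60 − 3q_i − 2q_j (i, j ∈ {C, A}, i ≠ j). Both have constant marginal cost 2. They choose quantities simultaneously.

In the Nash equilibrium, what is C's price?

Firm C's profit: π = q_C(60 − 3q_C − 2q_A) − 2q_C.
∂π/∂q_C = 58 − 6q_C − 2q_A = 0 ⇒ q_C = 29/3 − (1/3)q_A.
The game is symmetric, so in equilibrium q_A = q_C: the reaction function gives (4/3)q_C = 29/3, hence q_C = 7.25.
P_C = 60 − 3·7.25 − 2·7.25 = 23.75.

23.75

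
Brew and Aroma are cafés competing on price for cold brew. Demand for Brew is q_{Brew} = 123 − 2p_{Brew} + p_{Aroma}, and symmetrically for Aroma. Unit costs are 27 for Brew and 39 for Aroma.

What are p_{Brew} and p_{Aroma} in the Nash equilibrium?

Brew's profit: π = (p_{Brew} − 27)(123 − 2p_{Brew} + p_{Aroma}).
∂π/∂p_{Brew} = 177 − 4p_{Brew} + p_{Aroma} = 0 ⇒ p_{Brew} = 44.25 + 0.25p_{Aroma}.
Similarly p_{Aroma} = 50.25 + 0.25p_{Brew}.
Plugging p_{Aroma} into Brew's best response: p_{Brew} = 44.25 + 0.25(50.25 + 0.25p_{Brew}) ⇒ 0.9375p_{Brew} = 56.8125, so p_{Brew} = 60.6.
Then p_{Aroma} = 50.25 + 0.25·60.6 = 65.4.

60.6, 65.4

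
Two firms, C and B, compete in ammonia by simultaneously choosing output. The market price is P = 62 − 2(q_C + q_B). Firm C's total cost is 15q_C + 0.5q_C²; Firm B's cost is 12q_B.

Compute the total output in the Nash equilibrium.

Firm C's profit: π = q_C(62 − 2(q_C + q_B)) − 15q_C − 0.5q_C².
∂π/∂q_C = 47 − 5q_C − 2q_B = 0, so q_C = 9.4 − 0.4q_B.
For B: ∂π/∂q_B = 50 − 4q_B − 2q_C = 0 ⇒ q_B = 12.5 − 0.5q_C.
Substituting the second reaction function into the first: q_C = 9.4 − 0.4(12.5 − 0.5q_C), which gives 0.8q_C = 4.4 ⇒ q_C = 5.5.
Then q_B = 12.5 − 0.5·5.5 = 9.75.
Total output: 5.5 + 9.75 = 15.25.

15.25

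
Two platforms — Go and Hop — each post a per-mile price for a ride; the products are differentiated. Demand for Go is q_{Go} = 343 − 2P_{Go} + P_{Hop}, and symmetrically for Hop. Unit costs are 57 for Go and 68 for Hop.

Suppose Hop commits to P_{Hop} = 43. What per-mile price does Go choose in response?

Go's profit: π = (P_{Go} − 57)(343 − 2P_{Go} + P_{Hop}).
∂π/∂P_{Go} = 457 − 4P_{Go} + P_{Hop} = 0 ⇒ P_{Go} = 114.25 + 0.25P_{Hop}.
At P_{Hop} = 43: P_{Go} = 114.25 + 0.25·43 = 125.

125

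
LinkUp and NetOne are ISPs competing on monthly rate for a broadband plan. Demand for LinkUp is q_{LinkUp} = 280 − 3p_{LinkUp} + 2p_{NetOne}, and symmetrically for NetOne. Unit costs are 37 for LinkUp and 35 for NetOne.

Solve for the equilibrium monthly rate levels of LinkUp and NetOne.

LinkUp's profit: π = (p_{LinkUp} − 37)(280 − 3p_{LinkUp} + 2p_{NetOne}).
∂π/∂p_{LinkUp} = 391 − 6p_{LinkUp} + 2p_{NetOne} = 0 ⇒ p_{LinkUp} = 391/6 + (1/3)p_{NetOne}.
Similarly p_{NetOne} = 385/6 + (1/3)p_{LinkUp}.
Plugging p_{NetOne} into LinkUp's best response: p_{LinkUp} = 391/6 + (1/3)(385/6 + (1/3)p_{LinkUp}) ⇒ (8/9)p_{LinkUp} = 779/9, so p_{LinkUp} = 97.375.
Then p_{NetOne} = 385/6 + (1/3)·97.375 = 96.625.

97.375, 96.625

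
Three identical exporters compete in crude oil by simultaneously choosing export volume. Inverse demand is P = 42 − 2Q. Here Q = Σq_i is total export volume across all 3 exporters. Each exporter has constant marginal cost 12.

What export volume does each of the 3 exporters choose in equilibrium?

3.75

A representative exporter's profit is π_i = q_i(42 − 2Q) − 12q_i, with Q = q_i + Σ_{j≠i} q_j.
First-order condition: 30 − 4q_i − 2Σ_{j≠i} q_j = 0.
With identical exporters, set every q_j = q: then 30 − 4q − 4q = 0, i.e. q = 30/8 = 3.75.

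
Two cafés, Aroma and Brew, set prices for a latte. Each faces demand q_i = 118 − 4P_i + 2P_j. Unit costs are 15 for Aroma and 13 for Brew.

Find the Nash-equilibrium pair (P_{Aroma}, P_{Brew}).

29.4, 28.6

Aroma's profit: π = (P_{Aroma} − 15)(118 − 4P_{Aroma} + 2P_{Brew}).
∂π/∂P_{Aroma} = 178 − 8P_{Aroma} + 2P_{Brew} = 0 ⇒ P_{Aroma} = 22.25 + 0.25P_{Brew}.
Similarly P_{Brew} = 21.25 + 0.25P_{Aroma}.
Substituting the second reaction function into the first: P_{Aroma} = 22.25 + 0.25(21.25 + 0.25P_{Aroma}), which gives 0.9375P_{Aroma} = 27.5625 ⇒ P_{Aroma} = 29.4.
Then P_{Brew} = 21.25 + 0.25·29.4 = 28.6.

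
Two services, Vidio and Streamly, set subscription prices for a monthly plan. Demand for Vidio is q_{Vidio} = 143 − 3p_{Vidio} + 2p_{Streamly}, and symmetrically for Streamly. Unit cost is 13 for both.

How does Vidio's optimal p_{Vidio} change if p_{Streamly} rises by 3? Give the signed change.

1

Vidio's profit: π = (p_{Vidio} − 13)(143 − 3p_{Vidio} + 2p_{Streamly}).
∂π/∂p_{Vidio} = 182 − 6p_{Vidio} + 2p_{Streamly} = 0 ⇒ p_{Vidio} = 91/3 + (1/3)p_{Streamly}.
The reaction-function slope is 1/3, so a 3-unit rise in p_{Streamly} moves p_{Vidio} by 1/3 × 3 = 1. Vidio's best response rises — the actions are strategic complements.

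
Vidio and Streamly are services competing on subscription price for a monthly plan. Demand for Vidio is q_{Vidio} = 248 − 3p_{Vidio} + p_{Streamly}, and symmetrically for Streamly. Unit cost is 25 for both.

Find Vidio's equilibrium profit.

4704.48

Vidio's profit: π = (p_{Vidio} − 25)(248 − 3p_{Vidio} + p_{Streamly}).
∂π/∂p_{Vidio} = 323 − 6p_{Vidio} + p_{Streamly} = 0 ⇒ p_{Vidio} = 323/6 + (1/6)p_{Streamly}.
By symmetry p_{Streamly} = p_{Vidio}; substituting into the reaction function, (5/6)p_{Vidio} = 323/6 and p_{Vidio} = 64.6.
q_{Vidio} = 248 − 3·64.6 + 64.6 = 118.8.
Profit = (64.6 − 25)·118.8 = 4704.48.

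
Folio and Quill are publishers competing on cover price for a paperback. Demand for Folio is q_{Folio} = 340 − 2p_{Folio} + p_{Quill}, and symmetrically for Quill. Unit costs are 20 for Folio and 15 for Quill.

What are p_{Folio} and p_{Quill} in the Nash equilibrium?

126, 124

Folio's profit: π = (p_{Folio} − 20)(340 − 2p_{Folio} + p_{Quill}).
∂π/∂p_{Folio} = 380 − 4p_{Folio} + p_{Quill} = 0 ⇒ p_{Folio} = 95 + 0.25p_{Quill}.
Similarly p_{Quill} = 92.5 + 0.25p_{Folio}.
Substituting the second reaction function into the first: p_{Folio} = 95 + 0.25(92.5 + 0.25p_{Folio}), which gives 0.9375p_{Folio} = 118.125 ⇒ p_{Folio} = 126.
Then p_{Quill} = 92.5 + 0.25·126 = 124.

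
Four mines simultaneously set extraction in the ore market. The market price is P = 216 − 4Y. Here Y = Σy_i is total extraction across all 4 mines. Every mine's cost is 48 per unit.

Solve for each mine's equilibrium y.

8.4

A representative mine's profit is π_i = y_i(216 − 4Y) − 48y_i, with Y = y_i + Σ_{j≠i} y_j.
First-order condition: 168 − 8y_i − 4Σ_{j≠i} y_j = 0.
Imposing symmetry (y_j = y for all j) turns Σ_{j≠i} y_j into 3y, so 168 = 20y and y = 8.4.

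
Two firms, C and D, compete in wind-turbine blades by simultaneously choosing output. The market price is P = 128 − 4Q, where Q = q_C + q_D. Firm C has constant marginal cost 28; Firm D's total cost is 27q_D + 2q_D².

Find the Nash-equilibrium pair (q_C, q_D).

9.95, 5.1

Firm C's profit: π = q_C(128 − 4(q_C + q_D)) − 28q_C.
∂π/∂q_C = 100 − 8q_C − 4q_D = 0, so q_C = 12.5 − 0.5q_D.
For D: ∂π/∂q_D = 101 − 12q_D − 4q_C = 0 ⇒ q_D = 101/12 − (1/3)q_C.
Substituting the second reaction function into the first: q_C = 12.5 − 0.5(101/12 − (1/3)q_C), which gives (5/6)q_C = 199/24 ⇒ q_C = 9.95.
Then q_D = 101/12 − (1/3)·9.95 = 5.1.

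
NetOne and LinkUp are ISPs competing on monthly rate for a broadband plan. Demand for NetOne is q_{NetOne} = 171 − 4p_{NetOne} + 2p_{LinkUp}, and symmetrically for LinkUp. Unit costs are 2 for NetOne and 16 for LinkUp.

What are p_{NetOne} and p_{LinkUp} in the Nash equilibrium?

NetOne's profit: π = (p_{NetOne} − 2)(171 − 4p_{NetOne} + 2p_{LinkUp}).
∂π/∂p_{NetOne} = 179 − 8p_{NetOne} + 2p_{LinkUp} = 0 ⇒ p_{NetOne} = 22.375 + 0.25p_{LinkUp}.
Similarly p_{LinkUp} = 29.375 + 0.25p_{NetOne}.
Plugging p_{LinkUp} into NetOne's best response: p_{NetOne} = 22.375 + 0.25(29.375 + 0.25p_{NetOne}) ⇒ 0.9375p_{NetOne} = 951/32, so p_{NetOne} = 31.7.
Then p_{LinkUp} = 29.375 + 0.25·31.7 = 37.3.

31.7, 37.3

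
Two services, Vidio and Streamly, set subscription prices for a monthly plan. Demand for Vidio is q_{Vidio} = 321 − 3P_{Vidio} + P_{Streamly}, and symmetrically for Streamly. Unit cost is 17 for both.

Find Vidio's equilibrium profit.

Vidio's profit: π = (P_{Vidio} − 17)(321 − 3P_{Vidio} + P_{Streamly}).
∂π/∂P_{Vidio} = 372 − 6P_{Vidio} + P_{Streamly} = 0 ⇒ P_{Vidio} = 62 + (1/6)P_{Streamly}.
The game is symmetric, so in equilibrium P_{Streamly} = P_{Vidio}: the reaction function gives (5/6)P_{Vidio} = 62, hence P_{Vidio} = 74.4.
q_{Vidio} = 321 − 3·74.4 + 74.4 = 172.2.
Profit = (74.4 − 17)·172.2 = 9884.28.

9884.28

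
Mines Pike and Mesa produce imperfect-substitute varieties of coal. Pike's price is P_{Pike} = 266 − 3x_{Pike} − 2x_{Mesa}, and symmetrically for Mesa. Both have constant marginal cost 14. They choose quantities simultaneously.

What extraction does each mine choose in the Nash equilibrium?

31.5

Mine Pike's profit: π = x_{Pike}(266 − 3x_{Pike} − 2x_{Mesa}) − 14x_{Pike}.
∂π/∂x_{Pike} = 252 − 6x_{Pike} − 2x_{Mesa} = 0 ⇒ x_{Pike} = 42 − (1/3)x_{Mesa}.
By symmetry x_{Mesa} = x_{Pike}; substituting into the reaction function, (4/3)x_{Pike} = 42 and x_{Pike} = 31.5.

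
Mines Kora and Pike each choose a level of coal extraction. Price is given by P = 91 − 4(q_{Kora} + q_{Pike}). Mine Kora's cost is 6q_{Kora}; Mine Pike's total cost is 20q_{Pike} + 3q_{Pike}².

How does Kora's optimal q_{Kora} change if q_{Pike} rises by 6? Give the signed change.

Mine Kora's profit: π = q_{Kora}(91 − 4(q_{Kora} + q_{Pike})) − 6q_{Kora}.
∂π/∂q_{Kora} = 85 − 8q_{Kora} − 4q_{Pike} = 0, so q_{Kora} = 10.625 − 0.5q_{Pike}.
The reaction-function slope is −0.5, so a 6-unit rise in q_{Pike} moves q_{Kora} by −0.5 × 6 = −3. Kora's best response falls — the actions are strategic substitutes.

-3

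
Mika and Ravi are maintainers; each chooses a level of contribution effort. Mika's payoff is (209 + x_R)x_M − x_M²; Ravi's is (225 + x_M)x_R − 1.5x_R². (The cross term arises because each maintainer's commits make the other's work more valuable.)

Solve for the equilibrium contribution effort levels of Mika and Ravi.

Expanding Mika's payoff: 209x_M + x_Rx_M − x_M².
∂π/∂x_M = 209 + x_R − 2x_M = 0, so x_M = 104.5 + 0.5x_R.
Likewise for Ravi: x_R = 75 + (1/3)x_M.
Substituting the second reaction function into the first: x_M = 104.5 + 0.5(75 + (1/3)x_M), which gives (5/6)x_M = 142 ⇒ x_M = 170.4.
Then x_R = 75 + (1/3)·170.4 = 131.8.

170.4, 131.8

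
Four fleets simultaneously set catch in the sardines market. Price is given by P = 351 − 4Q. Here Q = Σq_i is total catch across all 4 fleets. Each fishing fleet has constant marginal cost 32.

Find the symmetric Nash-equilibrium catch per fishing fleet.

15.95

A representative fishing fleet's profit is π_i = q_i(351 − 4Q) − 32q_i, with Q = q_i + Σ_{j≠i} q_j.
First-order condition: 319 − 8q_i − 4Σ_{j≠i} q_j = 0.
Imposing symmetry (q_j = q for all j) turns Σ_{j≠i} q_j into 3q, so 319 = 20q and q = 15.95.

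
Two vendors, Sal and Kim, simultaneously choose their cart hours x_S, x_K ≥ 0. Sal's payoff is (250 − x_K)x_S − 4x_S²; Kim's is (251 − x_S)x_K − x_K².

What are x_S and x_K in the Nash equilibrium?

Expanding Sal's payoff: 250x_S − x_Kx_S − 4x_S².
∂π/∂x_S = 250 − x_K − 8x_S = 0, so x_S = 31.25 − 0.125x_K.
Likewise for Kim: x_K = 125.5 − 0.5x_S.
Solving the two reaction functions simultaneously: (1 − (−0.125)(−0.5))x_S = 31.25 − 0.125·125.5, so 0.9375x_S = 15.5625 and x_S = 16.6.
Then x_K = 125.5 − 0.5·16.6 = 117.2.

16.6, 117.2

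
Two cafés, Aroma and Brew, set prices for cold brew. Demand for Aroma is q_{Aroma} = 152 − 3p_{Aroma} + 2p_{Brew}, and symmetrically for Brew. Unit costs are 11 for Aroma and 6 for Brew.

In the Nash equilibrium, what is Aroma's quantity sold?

102.9375

Aroma's profit: π = (p_{Aroma} − 11)(152 − 3p_{Aroma} + 2p_{Brew}).
∂π/∂p_{Aroma} = 185 − 6p_{Aroma} + 2p_{Brew} = 0 ⇒ p_{Aroma} = 185/6 + (1/3)p_{Brew}.
Similarly p_{Brew} = 85/3 + (1/3)p_{Aroma}.
Solving the two reaction functions simultaneously: (1 − (1/3)(1/3))p_{Aroma} = 185/6 + (1/3)·(85/3), so (8/9)p_{Aroma} = 725/18 and p_{Aroma} = 45.3125.
Then p_{Brew} = 85/3 + (1/3)·45.3125 = 43.4375.
q_{Aroma} = 152 − 3·45.3125 + 2·43.4375 = 102.9375.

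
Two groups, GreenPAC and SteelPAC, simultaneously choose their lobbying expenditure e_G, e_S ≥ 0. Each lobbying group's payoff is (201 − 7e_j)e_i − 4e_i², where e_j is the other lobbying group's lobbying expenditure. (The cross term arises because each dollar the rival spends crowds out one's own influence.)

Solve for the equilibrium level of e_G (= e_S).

GreenPAC's payoff is (201 − 7e_S)e_G − 4e_G².
∂π/∂e_G = 201 − 7e_S − 8e_G = 0, so e_G = 25.125 − 0.875e_S.
By symmetry e_S = e_G; substituting into the reaction function, 1.875e_G = 25.125 and e_G = 13.4.

13.4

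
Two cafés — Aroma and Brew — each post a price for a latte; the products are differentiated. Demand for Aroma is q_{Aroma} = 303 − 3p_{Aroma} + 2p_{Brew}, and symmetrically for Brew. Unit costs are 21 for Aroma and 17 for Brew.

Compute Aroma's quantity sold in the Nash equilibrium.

209.25

Aroma's profit: π = (p_{Aroma} − 21)(303 − 3p_{Aroma} + 2p_{Brew}).
∂π/∂p_{Aroma} = 366 − 6p_{Aroma} + 2p_{Brew} = 0 ⇒ p_{Aroma} = 61 + (1/3)p_{Brew}.
Similarly p_{Brew} = 59 + (1/3)p_{Aroma}.
Substituting the second reaction function into the first: p_{Aroma} = 61 + (1/3)(59 + (1/3)p_{Aroma}), which gives (8/9)p_{Aroma} = 242/3 ⇒ p_{Aroma} = 90.75.
Then p_{Brew} = 59 + (1/3)·90.75 = 89.25.
q_{Aroma} = 303 − 3·90.75 + 2·89.25 = 209.25.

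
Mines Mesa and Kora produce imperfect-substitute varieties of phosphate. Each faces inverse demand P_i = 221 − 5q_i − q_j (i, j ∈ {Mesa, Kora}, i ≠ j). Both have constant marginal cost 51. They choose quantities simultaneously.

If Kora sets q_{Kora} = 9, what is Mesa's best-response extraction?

Mine Mesa's profit: π = q_{Mesa}(221 − 5q_{Mesa} − q_{Kora}) − 51q_{Mesa}.
∂π/∂q_{Mesa} = 170 − 10q_{Mesa} − q_{Kora} = 0 ⇒ q_{Mesa} = 17 − 0.1q_{Kora}.
At q_{Kora} = 9: q_{Mesa} = 17 − 0.1·9 = 16.1.

16.1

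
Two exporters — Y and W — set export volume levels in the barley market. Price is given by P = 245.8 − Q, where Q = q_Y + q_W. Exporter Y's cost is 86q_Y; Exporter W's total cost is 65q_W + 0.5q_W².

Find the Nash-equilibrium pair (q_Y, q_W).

59.72, 40.36

Exporter Y's profit: π = q_Y(245.8 − (q_Y + q_W)) − 86q_Y.
∂π/∂q_Y = 159.8 − 2q_Y − q_W = 0, so q_Y = 79.9 − 0.5q_W.
For W: ∂π/∂q_W = 180.8 − 3q_W − q_Y = 0 ⇒ q_W = 904/15 − (1/3)q_Y.
Solving the two reaction functions simultaneously: (1 − (−0.5)(−1/3))q_Y = 79.9 − 0.5·(904/15), so (5/6)q_Y = 1493/30 and q_Y = 59.72.
Then q_W = 904/15 − (1/3)·59.72 = 40.36.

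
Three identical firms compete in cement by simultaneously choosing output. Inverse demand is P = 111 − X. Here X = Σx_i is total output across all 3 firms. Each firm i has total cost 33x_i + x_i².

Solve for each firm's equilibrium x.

13

A representative firm's profit is π_i = x_i(111 − X) − 33x_i − x_i², with X = x_i + Σ_{j≠i} x_j.
First-order condition: 78 − 4x_i − Σ_{j≠i} x_j = 0.
In a symmetric equilibrium every firm chooses the same x, so Σ_{j≠i} x_j = 2x. The condition becomes 78 − 6x = 0, giving x = 78/6 = 13.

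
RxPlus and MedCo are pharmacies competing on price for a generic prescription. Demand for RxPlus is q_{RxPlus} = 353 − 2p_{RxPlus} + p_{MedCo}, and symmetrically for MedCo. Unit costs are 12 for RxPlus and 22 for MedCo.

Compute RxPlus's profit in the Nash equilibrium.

26450

RxPlus's profit: π = (p_{RxPlus} − 12)(353 − 2p_{RxPlus} + p_{MedCo}).
∂π/∂p_{RxPlus} = 377 − 4p_{RxPlus} + p_{MedCo} = 0 ⇒ p_{RxPlus} = 94.25 + 0.25p_{MedCo}.
Similarly p_{MedCo} = 99.25 + 0.25p_{RxPlus}.
Solving the two reaction functions simultaneously: (1 − (0.25)(0.25))p_{RxPlus} = 94.25 + 0.25·99.25, so 0.9375p_{RxPlus} = 119.0625 and p_{RxPlus} = 127.
Then p_{MedCo} = 99.25 + 0.25·127 = 131.
q_{RxPlus} = 353 − 2·127 + 131 = 230.
Profit = (127 − 12)·230 = 26450.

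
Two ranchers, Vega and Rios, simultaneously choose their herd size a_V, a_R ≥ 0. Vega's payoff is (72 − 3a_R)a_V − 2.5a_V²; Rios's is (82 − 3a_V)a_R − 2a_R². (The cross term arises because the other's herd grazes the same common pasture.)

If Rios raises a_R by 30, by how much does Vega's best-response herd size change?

-18

Expanding Vega's payoff: 72a_V − 3a_Ra_V − 2.5a_V².
∂π/∂a_V = 72 − 3a_R − 5a_V = 0, so a_V = 14.4 − 0.6a_R.
The reaction-function slope is −0.6, so a 30-unit rise in a_R moves a_V by −0.6 × 30 = −18. Vega's best response falls — the actions are strategic substitutes.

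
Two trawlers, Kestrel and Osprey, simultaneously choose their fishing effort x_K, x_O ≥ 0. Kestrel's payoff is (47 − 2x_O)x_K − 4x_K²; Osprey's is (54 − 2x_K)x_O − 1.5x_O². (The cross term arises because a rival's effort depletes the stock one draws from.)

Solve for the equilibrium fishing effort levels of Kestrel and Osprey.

Expanding Kestrel's payoff: 47x_K − 2x_Ox_K − 4x_K².
∂π/∂x_K = 47 − 2x_O − 8x_K = 0, so x_K = 5.875 − 0.25x_O.
Likewise for Osprey: x_O = 18 − (2/3)x_K.
Plugging x_O into Kestrel's best response: x_K = 5.875 − 0.25(18 − (2/3)x_K) ⇒ (5/6)x_K = 1.375, so x_K = 1.65.
Then x_O = 18 − (2/3)·1.65 = 16.9.

1.65, 16.9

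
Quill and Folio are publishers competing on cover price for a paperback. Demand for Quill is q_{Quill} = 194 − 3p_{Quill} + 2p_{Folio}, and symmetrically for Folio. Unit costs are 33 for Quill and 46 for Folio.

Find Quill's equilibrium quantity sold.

Quill's profit: π = (p_{Quill} − 33)(194 − 3p_{Quill} + 2p_{Folio}).
∂π/∂p_{Quill} = 293 − 6p_{Quill} + 2p_{Folio} = 0 ⇒ p_{Quill} = 293/6 + (1/3)p_{Folio}.
Similarly p_{Folio} = 166/3 + (1/3)p_{Quill}.
Substituting the second reaction function into the first: p_{Quill} = 293/6 + (1/3)(166/3 + (1/3)p_{Quill}), which gives (8/9)p_{Quill} = 1211/18 ⇒ p_{Quill} = 75.6875.
Then p_{Folio} = 166/3 + (1/3)·75.6875 = 80.5625.
q_{Quill} = 194 − 3·75.6875 + 2·80.5625 = 128.0625.

128.0625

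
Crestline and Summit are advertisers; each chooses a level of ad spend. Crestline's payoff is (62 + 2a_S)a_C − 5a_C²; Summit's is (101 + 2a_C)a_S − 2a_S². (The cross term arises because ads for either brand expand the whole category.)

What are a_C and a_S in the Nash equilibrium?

Expanding Crestline's payoff: 62a_C + 2a_Sa_C − 5a_C².
∂π/∂a_C = 62 + 2a_S − 10a_C = 0, so a_C = 6.2 + 0.2a_S.
Likewise for Summit: a_S = 25.25 + 0.5a_C.
Substituting the second reaction function into the first: a_C = 6.2 + 0.2(25.25 + 0.5a_C), which gives 0.9a_C = 11.25 ⇒ a_C = 12.5.
Then a_S = 25.25 + 0.5·12.5 = 31.5.

12.5, 31.5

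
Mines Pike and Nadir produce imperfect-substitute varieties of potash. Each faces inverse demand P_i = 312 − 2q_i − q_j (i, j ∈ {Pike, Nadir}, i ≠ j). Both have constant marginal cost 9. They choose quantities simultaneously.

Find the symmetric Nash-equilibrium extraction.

Mine Pike's profit: π = q_{Pike}(312 − 2q_{Pike} − q_{Nadir}) − 9q_{Pike}.
∂π/∂q_{Pike} = 303 − 4q_{Pike} − q_{Nadir} = 0 ⇒ q_{Pike} = 75.75 − 0.25q_{Nadir}.
The game is symmetric, so in equilibrium q_{Nadir} = q_{Pike}: the reaction function gives 1.25q_{Pike} = 75.75, hence q_{Pike} = 60.6.

60.6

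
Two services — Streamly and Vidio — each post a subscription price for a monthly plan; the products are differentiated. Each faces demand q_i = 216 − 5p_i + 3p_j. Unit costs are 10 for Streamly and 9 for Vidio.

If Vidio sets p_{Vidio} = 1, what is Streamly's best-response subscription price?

Streamly's profit: π = (p_{Streamly} − 10)(216 − 5p_{Streamly} + 3p_{Vidio}).
∂π/∂p_{Streamly} = 266 − 10p_{Streamly} + 3p_{Vidio} = 0 ⇒ p_{Streamly} = 26.6 + 0.3p_{Vidio}.
At p_{Vidio} = 1: p_{Streamly} = 26.6 + 0.3·1 = 26.9.

26.9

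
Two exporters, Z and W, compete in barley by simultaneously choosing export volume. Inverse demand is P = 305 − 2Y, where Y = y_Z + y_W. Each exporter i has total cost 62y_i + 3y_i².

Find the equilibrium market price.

Exporter Z's profit: π = y_Z(305 − 2(y_Z + y_W)) − 62y_Z − 3y_Z².
∂π/∂y_Z = 243 − 10y_Z − 2y_W = 0, so y_Z = 24.3 − 0.2y_W.
The game is symmetric, so in equilibrium y_W = y_Z: the reaction function gives 1.2y_Z = 24.3, hence y_Z = 20.25.
Equilibrium price: P = 305 − 2·40.5 = 224.

224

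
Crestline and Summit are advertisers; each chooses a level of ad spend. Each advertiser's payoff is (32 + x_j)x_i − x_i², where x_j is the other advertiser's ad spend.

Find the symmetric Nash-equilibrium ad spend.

Crestline's payoff is (32 + x_S)x_C − x_C².
∂π/∂x_C = 32 + x_S − 2x_C = 0, so x_C = 16 + 0.5x_S.
The game is symmetric, so in equilibrium x_S = x_C: the reaction function gives 0.5x_C = 16, hence x_C = 32.

32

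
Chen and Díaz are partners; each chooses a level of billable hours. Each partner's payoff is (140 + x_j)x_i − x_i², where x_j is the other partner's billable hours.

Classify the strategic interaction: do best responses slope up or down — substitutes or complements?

strategic complements

Chen's payoff is (140 + x_D)x_C − x_C².
∂π/∂x_C = 140 + x_D − 2x_C = 0, so x_C = 70 + 0.5x_D.
The best-response slope dx_C/dx_D = 0.5 > 0: the reaction function is upward-sloping, so the choices are strategic complements.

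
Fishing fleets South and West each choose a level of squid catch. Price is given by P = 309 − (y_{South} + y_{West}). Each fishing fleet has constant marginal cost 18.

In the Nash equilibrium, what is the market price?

115

Fishing fleet South's profit: π = y_{South}(309 − (y_{South} + y_{West})) − 18y_{South}.
∂π/∂y_{South} = 291 − 2y_{South} − y_{West} = 0, so y_{South} = 145.5 − 0.5y_{West}.
By symmetry y_{West} = y_{South}; substituting into the reaction function, 1.5y_{South} = 145.5 and y_{South} = 97.
Equilibrium price: P = 309 − 194 = 115.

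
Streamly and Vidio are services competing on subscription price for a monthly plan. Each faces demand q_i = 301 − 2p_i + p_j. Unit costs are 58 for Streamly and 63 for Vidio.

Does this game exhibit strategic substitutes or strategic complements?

Streamly's profit: π = (p_{Streamly} − 58)(301 − 2p_{Streamly} + p_{Vidio}).
∂π/∂p_{Streamly} = 417 − 4p_{Streamly} + p_{Vidio} = 0 ⇒ p_{Streamly} = 104.25 + 0.25p_{Vidio}.
The best-response slope dp_{Streamly}/dp_{Vidio} = 0.25 > 0: the reaction function is upward-sloping, so the choices are strategic complements.

strategic complements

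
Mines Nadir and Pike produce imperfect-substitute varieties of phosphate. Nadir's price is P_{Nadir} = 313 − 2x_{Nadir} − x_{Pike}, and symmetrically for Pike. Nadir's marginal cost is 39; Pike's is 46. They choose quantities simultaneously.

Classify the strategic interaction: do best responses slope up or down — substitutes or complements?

strategic substitutes

Mine Nadir's profit: π = x_{Nadir}(313 − 2x_{Nadir} − x_{Pike}) − 39x_{Nadir}.
∂π/∂x_{Nadir} = 274 − 4x_{Nadir} − x_{Pike} = 0 ⇒ x_{Nadir} = 68.5 − 0.25x_{Pike}.
The best-response slope dx_{Nadir}/dx_{Pike} = −0.25 < 0: the reaction function is downward-sloping, so the choices are strategic substitutes.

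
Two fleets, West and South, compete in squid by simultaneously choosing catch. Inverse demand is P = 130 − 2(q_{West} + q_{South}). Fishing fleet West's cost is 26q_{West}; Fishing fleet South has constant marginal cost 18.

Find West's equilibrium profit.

512

Fishing fleet West's profit: π = q_{West}(130 − 2(q_{West} + q_{South})) − 26q_{West}.
∂π/∂q_{West} = 104 − 4q_{West} − 2q_{South} = 0, so q_{West} = 26 − 0.5q_{South}.
By the same steps for South: q_{South} = 28 − 0.5q_{West}.
Solving the two reaction functions simultaneously: (1 − (−0.5)(−0.5))q_{West} = 26 − 0.5·28, so 0.75q_{West} = 12 and q_{West} = 16.
Then q_{South} = 28 − 0.5·16 = 20.
Price P = 130 − 2·36 = 58.
West's profit: (58 − 26)·16 = 512.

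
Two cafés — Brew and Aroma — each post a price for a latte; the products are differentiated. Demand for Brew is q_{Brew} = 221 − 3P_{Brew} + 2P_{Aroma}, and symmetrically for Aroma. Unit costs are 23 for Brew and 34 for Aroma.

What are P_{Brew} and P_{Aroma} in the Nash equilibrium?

Brew's profit: π = (P_{Brew} − 23)(221 − 3P_{Brew} + 2P_{Aroma}).
∂π/∂P_{Brew} = 290 − 6P_{Brew} + 2P_{Aroma} = 0 ⇒ P_{Brew} = 145/3 + (1/3)P_{Aroma}.
Similarly P_{Aroma} = 323/6 + (1/3)P_{Brew}.
Plugging P_{Aroma} into Brew's best response: P_{Brew} = 145/3 + (1/3)(323/6 + (1/3)P_{Brew}) ⇒ (8/9)P_{Brew} = 1193/18, so P_{Brew} = 74.5625.
Then P_{Aroma} = 323/6 + (1/3)·74.5625 = 78.6875.

74.5625, 78.6875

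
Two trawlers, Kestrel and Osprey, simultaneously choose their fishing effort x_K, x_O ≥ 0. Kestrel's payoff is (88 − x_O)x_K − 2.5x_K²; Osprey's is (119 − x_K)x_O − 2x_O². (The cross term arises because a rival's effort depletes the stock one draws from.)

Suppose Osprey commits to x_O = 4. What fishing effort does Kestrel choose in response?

Expanding Kestrel's payoff: 88x_K − x_Ox_K − 2.5x_K².
∂π/∂x_K = 88 − x_O − 5x_K = 0, so x_K = 17.6 − 0.2x_O.
At x_O = 4: x_K = 17.6 − 0.2·4 = 16.8.

16.8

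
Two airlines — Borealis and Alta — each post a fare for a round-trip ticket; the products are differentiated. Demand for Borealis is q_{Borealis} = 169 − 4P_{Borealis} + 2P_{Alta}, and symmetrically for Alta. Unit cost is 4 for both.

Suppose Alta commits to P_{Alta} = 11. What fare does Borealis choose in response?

25.875

Borealis's profit: π = (P_{Borealis} − 4)(169 − 4P_{Borealis} + 2P_{Alta}).
∂π/∂P_{Borealis} = 185 − 8P_{Borealis} + 2P_{Alta} = 0 ⇒ P_{Borealis} = 23.125 + 0.25P_{Alta}.
At P_{Alta} = 11: P_{Borealis} = 23.125 + 0.25·11 = 25.875.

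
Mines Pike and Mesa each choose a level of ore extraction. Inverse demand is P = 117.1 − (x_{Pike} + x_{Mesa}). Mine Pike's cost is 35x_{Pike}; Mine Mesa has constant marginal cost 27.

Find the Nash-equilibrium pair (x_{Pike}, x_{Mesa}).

24.7, 32.7

Mine Pike's profit: π = x_{Pike}(117.1 − (x_{Pike} + x_{Mesa})) − 35x_{Pike}.
∂π/∂x_{Pike} = 82.1 − 2x_{Pike} − x_{Mesa} = 0, so x_{Pike} = 41.05 − 0.5x_{Mesa}.
By the same steps for Mesa: x_{Mesa} = 45.05 − 0.5x_{Pike}.
Solving the two reaction functions simultaneously: (1 − (−0.5)(−0.5))x_{Pike} = 41.05 − 0.5·45.05, so 0.75x_{Pike} = 18.525 and x_{Pike} = 24.7.
Then x_{Mesa} = 45.05 − 0.5·24.7 = 32.7.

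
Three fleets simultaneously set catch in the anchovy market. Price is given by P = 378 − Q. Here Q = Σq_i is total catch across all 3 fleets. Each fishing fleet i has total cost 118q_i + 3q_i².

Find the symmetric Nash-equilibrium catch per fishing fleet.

26

A representative fishing fleet's profit is π_i = q_i(378 − Q) − 118q_i − 3q_i², with Q = q_i + Σ_{j≠i} q_j.
First-order condition: 260 − 8q_i − Σ_{j≠i} q_j = 0.
In a symmetric equilibrium every fishing fleet chooses the same q, so Σ_{j≠i} q_j = 2q. The condition becomes 260 − 10q = 0, giving q = 260/10 = 26.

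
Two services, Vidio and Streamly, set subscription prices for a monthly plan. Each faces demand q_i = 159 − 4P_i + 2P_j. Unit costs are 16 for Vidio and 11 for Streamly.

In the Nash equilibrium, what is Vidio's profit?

Vidio's profit: π = (P_{Vidio} − 16)(159 − 4P_{Vidio} + 2P_{Streamly}).
∂π/∂P_{Vidio} = 223 − 8P_{Vidio} + 2P_{Streamly} = 0 ⇒ P_{Vidio} = 27.875 + 0.25P_{Streamly}.
Similarly P_{Streamly} = 25.375 + 0.25P_{Vidio}.
Solving the two reaction functions simultaneously: (1 − (0.25)(0.25))P_{Vidio} = 27.875 + 0.25·25.375, so 0.9375P_{Vidio} = 1095/32 and P_{Vidio} = 36.5.
Then P_{Streamly} = 25.375 + 0.25·36.5 = 34.5.
q_{Vidio} = 159 − 4·36.5 + 2·34.5 = 82.
Profit = (36.5 − 16)·82 = 1681.

1681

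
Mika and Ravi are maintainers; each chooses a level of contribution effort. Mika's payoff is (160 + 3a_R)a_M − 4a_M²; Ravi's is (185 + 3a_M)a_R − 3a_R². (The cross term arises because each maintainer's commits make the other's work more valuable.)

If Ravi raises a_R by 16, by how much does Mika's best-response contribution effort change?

6

Expanding Mika's payoff: 160a_M + 3a_Ra_M − 4a_M².
∂π/∂a_M = 160 + 3a_R − 8a_M = 0, so a_M = 20 + 0.375a_R.
The reaction-function slope is 0.375, so a 16-unit rise in a_R moves a_M by 0.375 × 16 = 6. Mika's best response rises — the actions are strategic complements.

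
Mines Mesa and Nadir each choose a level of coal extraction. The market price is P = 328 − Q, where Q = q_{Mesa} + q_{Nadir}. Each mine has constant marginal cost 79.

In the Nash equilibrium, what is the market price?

Mine Mesa's profit: π = q_{Mesa}(328 − (q_{Mesa} + q_{Nadir})) − 79q_{Mesa}.
∂π/∂q_{Mesa} = 249 − 2q_{Mesa} − q_{Nadir} = 0, so q_{Mesa} = 124.5 − 0.5q_{Nadir}.
The game is symmetric, so in equilibrium q_{Nadir} = q_{Mesa}: the reaction function gives 1.5q_{Mesa} = 124.5, hence q_{Mesa} = 83.
Equilibrium price: P = 328 − 166 = 162.

162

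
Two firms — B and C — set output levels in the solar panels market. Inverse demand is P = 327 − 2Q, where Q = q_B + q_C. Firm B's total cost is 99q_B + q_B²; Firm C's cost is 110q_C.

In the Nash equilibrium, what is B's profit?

Firm B's profit: π = q_B(327 − 2(q_B + q_C)) − 99q_B − q_B².
∂π/∂q_B = 228 − 6q_B − 2q_C = 0, so q_B = 38 − (1/3)q_C.
For C: ∂π/∂q_C = 217 − 4q_C − 2q_B = 0 ⇒ q_C = 54.25 − 0.5q_B.
Plugging q_C into B's best response: q_B = 38 − (1/3)(54.25 − 0.5q_B) ⇒ (5/6)q_B = 239/12, so q_B = 23.9.
Then q_C = 54.25 − 0.5·23.9 = 42.3.
Price P = 327 − 2·66.2 = 194.6.
B's profit: (194.6 − 99)·23.9 − (23.9)² = 1713.63.

1713.63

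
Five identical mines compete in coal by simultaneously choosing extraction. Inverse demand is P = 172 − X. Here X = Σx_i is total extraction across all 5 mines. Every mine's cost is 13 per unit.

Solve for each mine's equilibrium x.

26.5

A representative mine's profit is π_i = x_i(172 − X) − 13x_i, with X = x_i + Σ_{j≠i} x_j.
First-order condition: 159 − 2x_i − Σ_{j≠i} x_j = 0.
Imposing symmetry (x_j = x for all j) turns Σ_{j≠i} x_j into 4x, so 159 = 6x and x = 26.5.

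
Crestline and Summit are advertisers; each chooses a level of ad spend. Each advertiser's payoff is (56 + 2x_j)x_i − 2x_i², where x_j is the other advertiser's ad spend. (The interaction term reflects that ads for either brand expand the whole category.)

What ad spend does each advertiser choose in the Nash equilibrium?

28

Crestline's payoff is (56 + 2x_S)x_C − 2x_C².
∂π/∂x_C = 56 + 2x_S − 4x_C = 0, so x_C = 14 + 0.5x_S.
The game is symmetric, so in equilibrium x_S = x_C: the reaction function gives 0.5x_C = 14, hence x_C = 28.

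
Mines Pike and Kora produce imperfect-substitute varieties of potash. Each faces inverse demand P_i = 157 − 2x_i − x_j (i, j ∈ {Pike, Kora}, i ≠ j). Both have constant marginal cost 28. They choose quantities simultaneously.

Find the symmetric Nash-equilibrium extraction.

Mine Pike's profit: π = x_{Pike}(157 − 2x_{Pike} − x_{Kora}) − 28x_{Pike}.
∂π/∂x_{Pike} = 129 − 4x_{Pike} − x_{Kora} = 0 ⇒ x_{Pike} = 32.25 − 0.25x_{Kora}.
Setting x_{Pike} = x_{Kora} in the reaction function: x_{Pike} = 32.25 − 0.25x_{Pike}, so x_{Pike} = 32.25 / 1.25 = 25.8.

25.8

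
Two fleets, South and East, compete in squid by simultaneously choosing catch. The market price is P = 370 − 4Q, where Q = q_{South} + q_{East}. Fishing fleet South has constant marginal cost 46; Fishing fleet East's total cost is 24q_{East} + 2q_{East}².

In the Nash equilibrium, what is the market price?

Fishing fleet South's profit: π = q_{South}(370 − 4(q_{South} + q_{East})) − 46q_{South}.
∂π/∂q_{South} = 324 − 8q_{South} − 4q_{East} = 0, so q_{South} = 40.5 − 0.5q_{East}.
For East: ∂π/∂q_{East} = 346 − 12q_{East} − 4q_{South} = 0 ⇒ q_{East} = 173/6 − (1/3)q_{South}.
Solving the two reaction functions simultaneously: (1 − (−0.5)(−1/3))q_{South} = 40.5 − 0.5·(173/6), so (5/6)q_{South} = 313/12 and q_{South} = 31.3.
Then q_{East} = 173/6 − (1/3)·31.3 = 18.4.
Equilibrium price: P = 370 − 4·49.7 = 171.2.

171.2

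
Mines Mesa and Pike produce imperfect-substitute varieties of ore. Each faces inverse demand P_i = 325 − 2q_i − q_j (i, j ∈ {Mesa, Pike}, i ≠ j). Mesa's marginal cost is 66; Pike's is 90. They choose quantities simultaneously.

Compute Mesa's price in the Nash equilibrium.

172.8

Mine Mesa's profit: π = q_{Mesa}(325 − 2q_{Mesa} − q_{Pike}) − 66q_{Mesa}.
∂π/∂q_{Mesa} = 259 − 4q_{Mesa} − q_{Pike} = 0 ⇒ q_{Mesa} = 64.75 − 0.25q_{Pike}.
Similarly q_{Pike} = 58.75 − 0.25q_{Mesa}.
Substituting the second reaction function into the first: q_{Mesa} = 64.75 − 0.25(58.75 − 0.25q_{Mesa}), which gives 0.9375q_{Mesa} = 50.0625 ⇒ q_{Mesa} = 53.4.
Then q_{Pike} = 58.75 − 0.25·53.4 = 45.4.
P_{Mesa} = 325 − 2·53.4 − 45.4 = 172.8.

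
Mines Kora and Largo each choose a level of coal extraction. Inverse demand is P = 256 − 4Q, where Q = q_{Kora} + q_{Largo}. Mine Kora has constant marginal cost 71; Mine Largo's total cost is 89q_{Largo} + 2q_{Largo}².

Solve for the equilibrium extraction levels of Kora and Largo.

Mine Kora's profit: π = q_{Kora}(256 − 4(q_{Kora} + q_{Largo})) − 71q_{Kora}.
∂π/∂q_{Kora} = 185 − 8q_{Kora} − 4q_{Largo} = 0, so q_{Kora} = 23.125 − 0.5q_{Largo}.
For Largo: ∂π/∂q_{Largo} = 167 − 12q_{Largo} − 4q_{Kora} = 0 ⇒ q_{Largo} = 167/12 − (1/3)q_{Kora}.
Plugging q_{Largo} into Kora's best response: q_{Kora} = 23.125 − 0.5(167/12 − (1/3)q_{Kora}) ⇒ (5/6)q_{Kora} = 97/6, so q_{Kora} = 19.4.
Then q_{Largo} = 167/12 − (1/3)·19.4 = 7.45.

19.4, 7.45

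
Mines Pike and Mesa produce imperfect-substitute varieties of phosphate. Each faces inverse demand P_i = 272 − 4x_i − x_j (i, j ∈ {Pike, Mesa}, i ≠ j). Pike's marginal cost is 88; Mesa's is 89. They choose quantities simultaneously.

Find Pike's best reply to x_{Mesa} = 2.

Mine Pike's profit: π = x_{Pike}(272 − 4x_{Pike} − x_{Mesa}) − 88x_{Pike}.
∂π/∂x_{Pike} = 184 − 8x_{Pike} − x_{Mesa} = 0 ⇒ x_{Pike} = 23 − 0.125x_{Mesa}.
At x_{Mesa} = 2: x_{Pike} = 23 − 0.125·2 = 22.75.

22.75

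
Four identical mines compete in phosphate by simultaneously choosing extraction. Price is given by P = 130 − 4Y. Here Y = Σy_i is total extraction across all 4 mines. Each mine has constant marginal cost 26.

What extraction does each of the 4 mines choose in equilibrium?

A representative mine's profit is π_i = y_i(130 − 4Y) − 26y_i, with Y = y_i + Σ_{j≠i} y_j.
First-order condition: 104 − 8y_i − 4Σ_{j≠i} y_j = 0.
Imposing symmetry (y_j = y for all j) turns Σ_{j≠i} y_j into 3y, so 104 = 20y and y = 5.2.

5.2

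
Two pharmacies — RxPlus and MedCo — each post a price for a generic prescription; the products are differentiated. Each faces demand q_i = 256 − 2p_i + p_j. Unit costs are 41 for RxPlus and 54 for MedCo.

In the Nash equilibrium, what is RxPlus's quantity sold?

RxPlus's profit: π = (p_{RxPlus} − 41)(256 − 2p_{RxPlus} + p_{MedCo}).
∂π/∂p_{RxPlus} = 338 − 4p_{RxPlus} + p_{MedCo} = 0 ⇒ p_{RxPlus} = 84.5 + 0.25p_{MedCo}.
Similarly p_{MedCo} = 91 + 0.25p_{RxPlus}.
Substituting the second reaction function into the first: p_{RxPlus} = 84.5 + 0.25(91 + 0.25p_{RxPlus}), which gives 0.9375p_{RxPlus} = 107.25 ⇒ p_{RxPlus} = 114.4.
Then p_{MedCo} = 91 + 0.25·114.4 = 119.6.
q_{RxPlus} = 256 − 2·114.4 + 119.6 = 146.8.

146.8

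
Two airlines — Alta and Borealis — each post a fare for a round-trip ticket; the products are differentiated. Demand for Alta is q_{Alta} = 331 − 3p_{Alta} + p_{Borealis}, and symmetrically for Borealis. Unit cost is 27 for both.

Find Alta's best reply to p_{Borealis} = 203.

Alta's profit: π = (p_{Alta} − 27)(331 − 3p_{Alta} + p_{Borealis}).
∂π/∂p_{Alta} = 412 − 6p_{Alta} + p_{Borealis} = 0 ⇒ p_{Alta} = 206/3 + (1/6)p_{Borealis}.
At p_{Borealis} = 203: p_{Alta} = 206/3 + (1/6)·203 = 102.5.

102.5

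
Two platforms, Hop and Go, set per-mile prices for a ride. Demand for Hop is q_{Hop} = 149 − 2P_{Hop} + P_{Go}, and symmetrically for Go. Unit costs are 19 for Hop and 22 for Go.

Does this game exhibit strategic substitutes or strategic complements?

strategic complements

Hop's profit: π = (P_{Hop} − 19)(149 − 2P_{Hop} + P_{Go}).
∂π/∂P_{Hop} = 187 − 4P_{Hop} + P_{Go} = 0 ⇒ P_{Hop} = 46.75 + 0.25P_{Go}.
The best-response slope dP_{Hop}/dP_{Go} = 0.25 > 0: the reaction function is upward-sloping, so the choices are strategic complements.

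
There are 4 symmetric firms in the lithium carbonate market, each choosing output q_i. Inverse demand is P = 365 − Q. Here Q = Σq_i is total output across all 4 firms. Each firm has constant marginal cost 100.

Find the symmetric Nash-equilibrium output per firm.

A representative firm's profit is π_i = q_i(365 − Q) − 100q_i, with Q = q_i + Σ_{j≠i} q_j.
First-order condition: 265 − 2q_i − Σ_{j≠i} q_j = 0.
In a symmetric equilibrium every firm chooses the same q, so Σ_{j≠i} q_j = 3q. The condition becomes 265 − 5q = 0, giving q = 265/5 = 53.

53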